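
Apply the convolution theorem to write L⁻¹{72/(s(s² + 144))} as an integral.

72/(s(s² + 144)) = (1/s)·(72/(s² + 144)) = L{1}·L{6·sin(12t)}. So f(t) = 1*(6·sin(12t)) = ∫₀ᵗ 6·sin(12τ) dτ

Final answer: ∫₀ᵗ 6·sin(12τ) dτ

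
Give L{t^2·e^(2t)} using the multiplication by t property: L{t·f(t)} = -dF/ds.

Using L{t^n·e^(at)} = n!/(s-a)^(n+1), L{t^2·e^(2t)} = 2/(s-2)^3

Final answer: 2/(s-2)^3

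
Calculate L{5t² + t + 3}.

L{5t² + t + 3} = 5·2/s³ + 1/s² + 3/s = 10/s³ + 1/s² + 3/s

Final answer: 10/s³ + 1/s² + 3/s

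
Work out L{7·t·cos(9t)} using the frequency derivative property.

L{cos(9t)} = s/(s² + 81). Derivative: d/ds[s/(s² + 81)] = [(s² + 81) - s·2s]/(s² + 81)² = (81 - s²)/(s² + 81)². So L{t·cos(9t)} = -F'(s) = (s² - 81)/(s² + 81)². Then L{7·t·cos(9t)} = 7·(s² - 81)/(s² + 81)²

Final answer: 7·(s² - 81)/(s² + 81)²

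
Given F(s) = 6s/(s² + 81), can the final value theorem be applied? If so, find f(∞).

The final value theorem requires all poles of sF(s) in the left half-plane. sF(s) = 6s²/(s² + 81) has poles at s = ±9i (imaginary axis). Theorem does NOT apply (oscillatory system).

Final answer: Not applicable (oscillatory)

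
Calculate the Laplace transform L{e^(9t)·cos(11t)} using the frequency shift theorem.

Frequency shift: L{e^(at)f(t)} = F(s-a). L{e^(9t)·cos(11t)} = (s-9)/((s-9)² + 121)

Final answer: (s-9)/((s-9)² + 121)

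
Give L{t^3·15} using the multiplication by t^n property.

L{15} = 15/s. d^1/ds^1[1/s] = -1/s². d^2/ds^2[1/s] = 2/s^3. d^3/ds^3[1/s] = -6/s^4. So L{t^3} = (-1)^{3}·-6/s^4 = 6/s^4. Then L{t^3·15} = 15·6/s^4 = 90/s^4

Final answer: 90/s^4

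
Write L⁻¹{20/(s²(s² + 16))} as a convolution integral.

20/(s²(s² + 16)) = (1/s²)·(20/(s² + 16)) = L{t}·L{5·sin(4t)}. So f(t) = t*(5·sin(4t)) = ∫₀ᵗ 5τ·sin(4(t-τ)) dτ

Final answer: ∫₀ᵗ 5τ·sin(4(t-τ)) dτ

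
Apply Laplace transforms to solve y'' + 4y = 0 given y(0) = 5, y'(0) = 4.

L{y''} + 4L{y} = 0. s²Y - 5s - 4 + 4Y = 0. Y(s² + 4) = 5s + 4. Y = (5s + 4)/(s² + 4). Inverting: y(t) = 5cos(2t) + 2sin(2t)

Final answer: y(t) = 5cos(2t) + 2sin(2t)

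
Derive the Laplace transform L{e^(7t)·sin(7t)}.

L{e^(at)·sin(ωt)} = ω/((s-a)² + ω²), so L{e^(7t)·sin(7t)} = 7/((s-7)² + 49)

Final answer: 7/((s-7)² + 49)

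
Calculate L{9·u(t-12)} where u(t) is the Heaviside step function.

L{u(t-a)} = e^(-as)/s. Here a=12, so L{u(t-12)} = e^(-12s)/s, and L{9·u(t-12)} = 9·e^(-12s)/s

Final answer: 9·e^(-12s)/s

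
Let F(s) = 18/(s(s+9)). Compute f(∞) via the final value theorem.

f(∞) = lim_{s→0} s·18/(s(s+9)) = lim_{s→0} 18/(s+9) = 18/9 = 2

Final answer: 2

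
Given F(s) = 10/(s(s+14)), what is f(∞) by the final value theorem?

f(∞) = lim_{s→0} s·10/(s(s+14)) = lim_{s→0} 10/(s+14) = 10/14 = 5/7

Final answer: 5/7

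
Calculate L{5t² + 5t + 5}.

L{5t² + 5t + 5} = 5·2/s³ + 5/s² + 5/s = 10/s³ + 5/s² + 5/s

Final answer: 10/s³ + 5/s² + 5/s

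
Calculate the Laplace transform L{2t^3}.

L{2t^3} = 2 · L{t^3} = 2 · 6/s^4 = 12/s^4

Final answer: 12/s^4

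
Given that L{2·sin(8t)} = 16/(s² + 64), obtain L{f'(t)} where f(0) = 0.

L{f'(t)} = s·F(s) - f(0) = s·16/(s² + 64) - 0 = 16s/(s² + 64)

Final answer: 16s/(s² + 64)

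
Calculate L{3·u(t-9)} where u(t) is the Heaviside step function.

L{u(t-a)} = e^(-as)/s. Here a=9, so L{u(t-9)} = e^(-9s)/s, and L{3·u(t-9)} = 3·e^(-9s)/s

Final answer: 3·e^(-9s)/s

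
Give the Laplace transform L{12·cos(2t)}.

L{cos(ωt)} = s/(s² + ω²), so L{cos(2t)} = s/(s² + 4). Then L{12·cos(2t)} = 12·s/(s² + 4) = 12s/(s² + 4)

Final answer: 12s/(s² + 4)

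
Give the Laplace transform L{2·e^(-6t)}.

L{e^(at)} = 1/(s-a), so L{e^(-6t)} = 1/(s+6). Then L{2·e^(-6t)} = 2/(s+6)

Final answer: 2/(s+6)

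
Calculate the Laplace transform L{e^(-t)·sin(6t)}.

L{e^(at)·sin(ωt)} = ω/((s-a)² + ω²), so L{e^(-t)·sin(6t)} = 6/((s+1)² + 36)

Final answer: 6/((s+1)² + 36)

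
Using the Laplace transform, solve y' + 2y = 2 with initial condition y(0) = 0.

sY + 2Y = 2/s. Y = 2/(s(s+2)). Partial fractions: Y = 1/s - 1/(s+2)

Final answer: y(t) = (1 - e^(-2t))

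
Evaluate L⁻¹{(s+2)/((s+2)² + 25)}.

Using frequency shift: L⁻¹{(s-a)/((s-a)² + b²)} = e^(at)cos(bt). Here a=-2, b=5

Final answer: e^(-2t)·cos(5t)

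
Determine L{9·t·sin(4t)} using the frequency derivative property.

L{sin(4t)} = 4/(s² + 16). By L{t·f(t)} = -F'(s): -d/ds[4/(s² + 16)] = -(4)·(-2s)/(s² + 16)² = 8s/(s² + 16)². Then L{9·t·sin(4t)} = 9·8s/(s² + 16)² = 72s/(s² + 16)²

Final answer: 72s/(s² + 16)²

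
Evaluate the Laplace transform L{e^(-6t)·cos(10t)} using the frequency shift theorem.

Frequency shift: L{e^(at)f(t)} = F(s-a). L{e^(-6t)·cos(10t)} = (s+6)/((s+6)² + 100)

Final answer: (s+6)/((s+6)² + 100)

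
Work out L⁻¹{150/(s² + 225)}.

This is the form c·a/(s² + a²) with a = 15, c = 10. L⁻¹ = 10·sin(15t)

Final answer: 10·sin(15t)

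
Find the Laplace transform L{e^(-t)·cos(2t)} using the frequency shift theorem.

Frequency shift: L{e^(at)f(t)} = F(s-a). L{e^(-t)·cos(2t)} = (s+1)/((s+1)² + 4)

Final answer: (s+1)/((s+1)² + 4)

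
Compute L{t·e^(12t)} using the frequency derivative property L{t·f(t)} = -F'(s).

L{e^(12t)} = 1/(s-12). By frequency derivative: L{t·e^(12t)} = -d/ds[1/(s-12)] = -(-1)/(s-12)² = 1/(s-12)²

Final answer: 1/(s-12)²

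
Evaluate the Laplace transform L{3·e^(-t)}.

L{e^(at)} = 1/(s-a), so L{e^(-t)} = 1/(s+1). Then L{3·e^(-t)} = 3/(s+1)

Final answer: 3/(s+1)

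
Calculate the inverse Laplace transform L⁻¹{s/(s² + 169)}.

L⁻¹{s/(s² + 169)} = cos(13t)

Final answer: cos(13t)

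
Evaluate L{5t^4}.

L{t^n} = n!/s^(n+1). So L{5t^4} = 5·4!/s^5 = 120/s^5

Final answer: 120/s^5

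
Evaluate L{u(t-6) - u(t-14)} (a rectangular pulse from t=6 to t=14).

L{u(t-a)} = e^(-as)/s. L{u(t-6) - u(t-14)} = (e^(-6s) - e^(-14s))/s

Final answer: (e^(-6s) - e^(-14s))/s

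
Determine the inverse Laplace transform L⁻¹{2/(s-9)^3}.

L⁻¹{n!/(s-a)^(n+1)} = t^n·e^(at), so L⁻¹{2/(s-9)^3} = t^2·e^(9t)

Final answer: t^2·e^(9t)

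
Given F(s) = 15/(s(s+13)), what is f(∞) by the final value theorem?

f(∞) = lim_{s→0} s·15/(s(s+13)) = lim_{s→0} 15/(s+13) = 15/13 = 15/13

Final answer: 15/13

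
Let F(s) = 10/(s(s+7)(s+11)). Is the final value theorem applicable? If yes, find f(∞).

Poles of sF(s) = 10/((s+7)(s+11)) are at s = -7 and s = -11, both in the left half-plane. Theorem applies. f(∞) = lim_{s→0} sF(s) = 10/(7·11) = 10/77

Final answer: 10/77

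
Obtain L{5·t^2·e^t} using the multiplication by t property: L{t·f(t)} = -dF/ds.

Using L{t^n·e^(at)} = n!/(s-a)^(n+1), L{t^2·e^t} = 2/(s-1)^3, so L{5·t^2·e^t} = 5·2/(s-1)^3 = 10/(s-1)^3

Final answer: 10/(s-1)^3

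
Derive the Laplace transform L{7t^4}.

L{7t^4} = 7 · L{t^4} = 7 · 24/s^5 = 168/s^5

Final answer: 168/s^5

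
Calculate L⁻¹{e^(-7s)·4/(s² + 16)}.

L⁻¹{4/(s² + 16)} = sin(4t). By the time shift theorem, L⁻¹{e^(-as)F(s)} = u(t-a)f(t-a) with a=7, so L⁻¹{e^(-7s)·4/(s² + 16)} = u(t-7)·sin(4(t-7))

Final answer: u(t-7)·sin(4(t-7))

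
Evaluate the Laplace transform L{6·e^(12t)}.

L{e^(at)} = 1/(s-a), so L{e^(12t)} = 1/(s-12). Then L{6·e^(12t)} = 6/(s-12)

Final answer: 6/(s-12)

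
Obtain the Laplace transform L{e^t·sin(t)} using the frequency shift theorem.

Frequency shift: L{e^(at)f(t)} = F(s-a). L{e^t·sin(t)} = 1/((s-1)² + 1)

Final answer: 1/((s-1)² + 1)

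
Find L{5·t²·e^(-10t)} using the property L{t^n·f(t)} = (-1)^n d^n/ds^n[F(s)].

L{e^(-10t)} = 1/(s+10). d/ds[1/(s+10)] = -1/(s+10)². d²/ds²[1/(s+10)] = 2/(s+10)³. So L{t²·e^(-10t)} = (-1)² · 2/(s+10)³ = 2/(s+10)³. Then L{5·t²·e^(-10t)} = 5·2/(s+10)³ = 10/(s+10)³

Final answer: 10/(s+10)³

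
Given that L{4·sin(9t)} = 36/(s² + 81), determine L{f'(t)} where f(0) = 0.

L{f'(t)} = s·F(s) - f(0) = s·36/(s² + 81) - 0 = 36s/(s² + 81)

Final answer: 36s/(s² + 81)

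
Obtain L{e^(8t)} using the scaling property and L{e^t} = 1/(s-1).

Using L{f(at)} = (1/a)F(s/a) with a=8 and f(t) = e^t: L{e^(8t)} = (1/8) · 1/((s/8)-1) = (1/8) · 8/(s-8) = 1/(s-8)

Final answer: 1/(s-8)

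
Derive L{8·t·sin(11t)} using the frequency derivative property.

L{sin(11t)} = 11/(s² + 121). By L{t·f(t)} = -F'(s): -d/ds[11/(s² + 121)] = -(11)·(-2s)/(s² + 121)² = 22s/(s² + 121)². Then L{8·t·sin(11t)} = 8·22s/(s² + 121)² = 176s/(s² + 121)²

Final answer: 176s/(s² + 121)²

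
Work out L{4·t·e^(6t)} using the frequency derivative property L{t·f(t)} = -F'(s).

L{e^(6t)} = 1/(s-6). By frequency derivative: L{t·e^(6t)} = -d/ds[1/(s-6)] = -(-1)/(s-6)² = 1/(s-6)². Then L{4·t·e^(6t)} = 4·1/(s-6)² = 4/(s-6)²

Final answer: 4/(s-6)²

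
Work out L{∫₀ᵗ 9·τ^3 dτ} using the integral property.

L{∫₀ᵗ f(τ)dτ} = F(s)/s with f(t) = 9t^3. F(s) = 54/s^4, so L{∫₀ᵗ 9·τ^3 dτ} = (54/s^4)/s = 54/s^5. (Check: ∫₀ᵗ 9·τ^3 dτ = 9t^4/4.)

Final answer: 54/s^5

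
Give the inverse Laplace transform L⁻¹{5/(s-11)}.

L⁻¹{1/(s-a)} = e^(at), so L⁻¹{1/(s-11)} = e^(11t), and L⁻¹{5/(s-11)} = 5·e^(11t)

Final answer: 5·e^(11t)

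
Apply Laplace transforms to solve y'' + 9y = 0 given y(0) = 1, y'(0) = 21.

L{y''} + 9L{y} = 0. s²Y - s - 21 + 9Y = 0. Y(s² + 9) = s + 21. Y = (s + 21)/(s² + 9). Inverting: y(t) = cos(3t) + 7sin(3t)

Final answer: y(t) = cos(3t) + 7sin(3t)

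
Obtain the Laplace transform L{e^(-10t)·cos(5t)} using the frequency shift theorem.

Frequency shift: L{e^(at)f(t)} = F(s-a). L{e^(-10t)·cos(5t)} = (s+10)/((s+10)² + 25)

Final answer: (s+10)/((s+10)² + 25)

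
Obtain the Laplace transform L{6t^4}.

L{6t^4} = 6 · L{t^4} = 6 · 24/s^5 = 144/s^5

Final answer: 144/s^5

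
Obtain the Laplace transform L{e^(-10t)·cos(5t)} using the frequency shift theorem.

Frequency shift: L{e^(at)f(t)} = F(s-a). L{e^(-10t)·cos(5t)} = (s+10)/((s+10)² + 25)

Final answer: (s+10)/((s+10)² + 25)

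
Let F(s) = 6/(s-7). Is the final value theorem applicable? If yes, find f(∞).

sF(s) = 6s/(s-7) has a pole at s = 7 in the right half-plane. Theorem does NOT apply (unstable system; f(t) = 6·e^(7t) grows without bound).

Final answer: Not applicable (unstable)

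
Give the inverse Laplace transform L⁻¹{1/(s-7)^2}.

L⁻¹{n!/(s-a)^(n+1)} = t^n·e^(at), so L⁻¹{1/(s-7)^2} = t·e^(7t)

Final answer: t·e^(7t)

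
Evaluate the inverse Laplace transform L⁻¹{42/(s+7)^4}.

L⁻¹{n!/(s-a)^(n+1)} = t^n·e^(at) with n=3, a=-7. So L⁻¹{6/(s+7)^4} = t^3·e^(-7t), and L⁻¹{42/(s+7)^4} = (42/6)·t^3·e^(-7t) = 7·t^3·e^(-7t)

Final answer: 7·t^3·e^(-7t)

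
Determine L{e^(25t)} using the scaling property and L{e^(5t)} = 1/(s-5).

Using L{f(at)} = (1/a)F(s/a) with a=5 and f(t) = e^(5t): L{e^(25t)} = (1/5) · 1/((s/5)-5) = (1/5) · 5/(s-25) = 1/(s-25)

Final answer: 1/(s-25)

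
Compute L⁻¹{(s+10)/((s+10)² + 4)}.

Using frequency shift: L⁻¹{(s-a)/((s-a)² + b²)} = e^(at)cos(bt). Here a=-10, b=2

Final answer: e^(-10t)·cos(2t)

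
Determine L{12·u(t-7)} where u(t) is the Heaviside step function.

L{u(t-a)} = e^(-as)/s. Here a=7, so L{u(t-7)} = e^(-7s)/s, and L{12·u(t-7)} = 12·e^(-7s)/s

Final answer: 12·e^(-7s)/s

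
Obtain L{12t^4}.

L{t^n} = n!/s^(n+1). So L{12t^4} = 12·4!/s^5 = 288/s^5

Final answer: 288/s^5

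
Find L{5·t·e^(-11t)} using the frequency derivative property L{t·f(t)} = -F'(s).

L{e^(-11t)} = 1/(s+11). By frequency derivative: L{t·e^(-11t)} = -d/ds[1/(s+11)] = -(-1)/(s+11)² = 1/(s+11)². Then L{5·t·e^(-11t)} = 5·1/(s+11)² = 5/(s+11)²

Final answer: 5/(s+11)²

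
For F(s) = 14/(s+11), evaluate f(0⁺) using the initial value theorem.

f(0⁺) = lim_{s→∞} s·14/(s+11) = lim_{s→∞} 14s/(s+11) = 14

Final answer: 14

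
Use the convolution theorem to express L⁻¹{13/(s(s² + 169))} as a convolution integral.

13/(s(s² + 169)) = (1/s)·(13/(s² + 169)) = L{1}·L{sin(13t)}. So f(t) = 1*(sin(13t)) = ∫₀ᵗ sin(13τ) dτ

Final answer: ∫₀ᵗ sin(13τ) dτ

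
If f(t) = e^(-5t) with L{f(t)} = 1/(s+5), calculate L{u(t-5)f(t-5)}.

Time shift theorem: L{u(t-a)f(t-a)} = e^(-as)F(s). Here a=5, F(s) = 1/(s+5), so L{u(t-5)f(t-5)} = e^(-5s)·1/(s+5)

Final answer: e^(-5s)·1/(s+5)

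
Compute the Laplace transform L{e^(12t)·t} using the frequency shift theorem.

L{e^(at)·t^n} = n!/(s-a)^(n+1), so L{e^(12t)·t} = 1/(s-12)^2

Final answer: 1/(s-12)^2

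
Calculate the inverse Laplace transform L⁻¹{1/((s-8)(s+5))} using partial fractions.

Decompose: A/(s-8) + B/(s+5). A = 1/13, B = -1/13. f(t) = (e^(8t) - e^(-5t))/13

Final answer: (e^(8t) - e^(-5t))/13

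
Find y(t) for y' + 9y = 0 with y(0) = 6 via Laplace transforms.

L{y'} + 9L{y} = 0. sY - 6 + 9Y = 0. Y(s+9) = 6. Y = 6/(s+9)

Final answer: y(t) = 6e^(-9t)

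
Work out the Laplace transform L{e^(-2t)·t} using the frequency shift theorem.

L{e^(at)·t^n} = n!/(s-a)^(n+1), so L{e^(-2t)·t} = 1/(s+2)^2

Final answer: 1/(s+2)^2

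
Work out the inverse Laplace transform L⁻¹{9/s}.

L⁻¹{c/s} = c, so L⁻¹{9/s} = 9

Final answer: 9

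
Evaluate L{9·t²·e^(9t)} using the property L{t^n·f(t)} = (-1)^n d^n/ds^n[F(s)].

L{e^(9t)} = 1/(s-9). d/ds[1/(s-9)] = -1/(s-9)². d²/ds²[1/(s-9)] = 2/(s-9)³. So L{t²·e^(9t)} = (-1)² · 2/(s-9)³ = 2/(s-9)³. Then L{9·t²·e^(9t)} = 9·2/(s-9)³ = 18/(s-9)³

Final answer: 18/(s-9)³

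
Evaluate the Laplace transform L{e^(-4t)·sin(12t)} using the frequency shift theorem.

Frequency shift: L{e^(at)f(t)} = F(s-a). L{e^(-4t)·sin(12t)} = 12/((s+4)² + 144)

Final answer: 12/((s+4)² + 144)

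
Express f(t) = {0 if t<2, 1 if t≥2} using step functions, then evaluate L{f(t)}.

f(t) = u(t-2). L{u(t-2)} = e^(-2s)/s, so L{f(t)} = e^(-2s)/s

Final answer: e^(-2s)/s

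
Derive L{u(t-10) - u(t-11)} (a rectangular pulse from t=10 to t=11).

L{u(t-a)} = e^(-as)/s. L{u(t-10) - u(t-11)} = (e^(-10s) - e^(-11s))/s

Final answer: (e^(-10s) - e^(-11s))/s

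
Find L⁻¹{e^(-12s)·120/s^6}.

L⁻¹{120/s^6} = t^5. By the time shift theorem, L⁻¹{e^(-as)F(s)} = u(t-a)f(t-a) with a=12, so L⁻¹{e^(-12s)·120/s^6} = u(t-12)·(t-12)^5

Final answer: u(t-12)·(t-12)^5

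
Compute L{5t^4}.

L{t^n} = n!/s^(n+1). So L{5t^4} = 5·4!/s^5 = 120/s^5

Final answer: 120/s^5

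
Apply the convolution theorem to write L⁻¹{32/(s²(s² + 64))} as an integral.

32/(s²(s² + 64)) = (1/s²)·(32/(s² + 64)) = L{t}·L{4·sin(8t)}. So f(t) = t*(4·sin(8t)) = ∫₀ᵗ 4τ·sin(8(t-τ)) dτ

Final answer: ∫₀ᵗ 4τ·sin(8(t-τ)) dτ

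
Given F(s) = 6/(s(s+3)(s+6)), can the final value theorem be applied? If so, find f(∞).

Poles of sF(s) = 6/((s+3)(s+6)) are at s = -3 and s = -6, both in the left half-plane. Theorem applies. f(∞) = lim_{s→0} sF(s) = 6/(3·6) = 1/3

Final answer: 1/3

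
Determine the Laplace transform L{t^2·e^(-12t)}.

L{t^n·e^(at)} = n!/(s-a)^(n+1), so L{t^2·e^(-12t)} = 2/(s+12)^3

Final answer: 2/(s+12)^3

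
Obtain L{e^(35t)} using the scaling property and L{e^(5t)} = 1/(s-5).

Using L{f(at)} = (1/a)F(s/a) with a=7 and f(t) = e^(5t): L{e^(35t)} = (1/7) · 1/((s/7)-5) = (1/7) · 7/(s-35) = 1/(s-35)

Final answer: 1/(s-35)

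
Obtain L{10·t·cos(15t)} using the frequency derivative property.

L{cos(15t)} = s/(s² + 225). Derivative: d/ds[s/(s² + 225)] = [(s² + 225) - s·2s]/(s² + 225)² = (225 - s²)/(s² + 225)². So L{t·cos(15t)} = -F'(s) = (s² - 225)/(s² + 225)². Then L{10·t·cos(15t)} = 10·(s² - 225)/(s² + 225)²

Final answer: 10·(s² - 225)/(s² + 225)²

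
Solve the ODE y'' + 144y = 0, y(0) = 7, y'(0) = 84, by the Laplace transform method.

L{y''} + 144L{y} = 0. s²Y - 7s - 84 + 144Y = 0. Y(s² + 144) = 7s + 84. Y = (7s + 84)/(s² + 144). Inverting: y(t) = 7cos(12t) + 7sin(12t)

Final answer: y(t) = 7cos(12t) + 7sin(12t)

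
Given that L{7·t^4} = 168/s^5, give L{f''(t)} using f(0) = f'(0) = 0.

L{f''(t)} = s²F(s) - sf(0) - f'(0) = s²·168/s^5 - 0 - 0 = 168/s^3

Final answer: 168/s^3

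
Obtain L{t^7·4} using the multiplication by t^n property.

L{4} = 4/s. d^1/ds^1[1/s] = -1/s². d^2/ds^2[1/s] = 2/s^3. d^3/ds^3[1/s] = -6/s^4. d^4/ds^4[1/s] = 24/s^5. d^5/ds^5[1/s] = -120/s^6. d^6/ds^6[1/s] = 720/s^7. d^7/ds^7[1/s] = -5040/s^8. So L{t^7} = (-1)^{7}·-5040/s^8 = 5040/s^8. Then L{t^7·4} = 4·5040/s^8 = 20160/s^8

Final answer: 20160/s^8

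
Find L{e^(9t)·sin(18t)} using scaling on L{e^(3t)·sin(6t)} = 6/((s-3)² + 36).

Scaling with a=3: L{e^(9t)·sin(18t)} = (1/3) · 6/((s/3-3)² + 36). Simplifying: 18/((s-9)² + 324)

Final answer: 18/((s-9)² + 324)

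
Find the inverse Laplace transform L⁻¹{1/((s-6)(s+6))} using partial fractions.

Decompose: A/(s-6) + B/(s+6). A = 1/12, B = -1/12. f(t) = (e^(6t) - e^(-6t))/12

Final answer: (e^(6t) - e^(-6t))/12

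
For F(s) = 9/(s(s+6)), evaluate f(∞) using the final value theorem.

f(∞) = lim_{s→0} s·9/(s(s+6)) = lim_{s→0} 9/(s+6) = 9/6 = 3/2

Final answer: 3/2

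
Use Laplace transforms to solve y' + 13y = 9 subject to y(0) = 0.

sY + 13Y = 9/s. Y = 9/(s(s+13)). Partial fractions: Y = 9/13/s - 9/13/(s+13)

Final answer: y(t) = 9/13(1 - e^(-13t))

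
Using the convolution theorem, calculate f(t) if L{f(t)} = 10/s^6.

10/s^6 = (10/s)·(1/s^5) = L{10}·L{t^4/24}. By convolution, f(t) = 10*t^4/24 = ∫₀ᵗ 10·τ^4/24 dτ = 10·t^5/120

Final answer: 10·t^5/120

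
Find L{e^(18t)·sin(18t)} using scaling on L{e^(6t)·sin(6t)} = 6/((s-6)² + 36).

Scaling with a=3: L{e^(18t)·sin(18t)} = (1/3) · 6/((s/3-6)² + 36). Simplifying: 18/((s-18)² + 324)

Final answer: 18/((s-18)² + 324)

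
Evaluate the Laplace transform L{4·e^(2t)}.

L{e^(at)} = 1/(s-a), so L{e^(2t)} = 1/(s-2). Then L{4·e^(2t)} = 4/(s-2)

Final answer: 4/(s-2)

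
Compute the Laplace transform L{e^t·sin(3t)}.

L{e^(at)·sin(ωt)} = ω/((s-a)² + ω²), so L{e^t·sin(3t)} = 3/((s-1)² + 9)

Final answer: 3/((s-1)² + 9)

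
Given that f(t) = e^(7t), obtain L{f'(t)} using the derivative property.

f(0) = 1, F(s) = 1/(s-7). L{f'(t)} = s·F(s) - f(0) = s/(s-7) - 1 = (s - (s-7))/(s-7) = 7/(s-7)

Final answer: 7/(s-7)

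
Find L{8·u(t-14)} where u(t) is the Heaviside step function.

L{u(t-a)} = e^(-as)/s. Here a=14, so L{u(t-14)} = e^(-14s)/s, and L{8·u(t-14)} = 8·e^(-14s)/s

Final answer: 8·e^(-14s)/s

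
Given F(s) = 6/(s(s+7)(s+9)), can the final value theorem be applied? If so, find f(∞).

Poles of sF(s) = 6/((s+7)(s+9)) are at s = -7 and s = -9, both in the left half-plane. Theorem applies. f(∞) = lim_{s→0} sF(s) = 6/(7·9) = 2/21

Final answer: 2/21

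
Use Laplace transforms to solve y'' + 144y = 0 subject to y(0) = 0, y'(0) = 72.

L{y''} + 144L{y} = 0. s²Y - 0 - 72 + 144Y = 0. Y(s² + 144) = 72. Y = (72)/(s² + 144). Inverting: y(t) = 6sin(12t)

Final answer: y(t) = 6sin(12t)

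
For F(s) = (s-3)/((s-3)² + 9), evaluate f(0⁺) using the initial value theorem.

f(0⁺) = lim_{s→∞} sF(s) = lim_{s→∞} s(s-3)/((s-3)² + 9) = 1

Final answer: 1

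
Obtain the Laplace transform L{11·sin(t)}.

L{sin(ωt)} = ω/(s² + ω²), so L{sin(t)} = 1/(s² + 1). Then L{11·sin(t)} = 11·1/(s² + 1) = 11/(s² + 1)

Final answer: 11/(s² + 1)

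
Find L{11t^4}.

L{t^n} = n!/s^(n+1). So L{11t^4} = 11·4!/s^5 = 264/s^5

Final answer: 264/s^5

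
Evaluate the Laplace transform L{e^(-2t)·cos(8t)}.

L{e^(at)·cos(ωt)} = (s-a)/((s-a)² + ω²), so L{e^(-2t)·cos(8t)} = (s+2)/((s+2)² + 64)

Final answer: (s+2)/((s+2)² + 64)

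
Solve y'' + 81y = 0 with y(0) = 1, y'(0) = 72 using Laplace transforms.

L{y''} + 81L{y} = 0. s²Y - s - 72 + 81Y = 0. Y(s² + 81) = s + 72. Y = (s + 72)/(s² + 81). Inverting: y(t) = cos(9t) + 8sin(9t)

Final answer: y(t) = cos(9t) + 8sin(9t)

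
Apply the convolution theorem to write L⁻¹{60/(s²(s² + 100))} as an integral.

60/(s²(s² + 100)) = (1/s²)·(60/(s² + 100)) = L{t}·L{6·sin(10t)}. So f(t) = t*(6·sin(10t)) = ∫₀ᵗ 6τ·sin(10(t-τ)) dτ

Final answer: ∫₀ᵗ 6τ·sin(10(t-τ)) dτ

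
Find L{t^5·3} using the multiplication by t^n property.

L{3} = 3/s. d^1/ds^1[1/s] = -1/s². d^2/ds^2[1/s] = 2/s^3. d^3/ds^3[1/s] = -6/s^4. d^4/ds^4[1/s] = 24/s^5. d^5/ds^5[1/s] = -120/s^6. So L{t^5} = (-1)^{5}·-120/s^6 = 120/s^6. Then L{t^5·3} = 3·120/s^6 = 360/s^6

Final answer: 360/s^6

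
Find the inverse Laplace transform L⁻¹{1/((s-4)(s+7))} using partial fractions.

Decompose: A/(s-4) + B/(s+7). A = 1/11, B = -1/11. f(t) = (e^(4t) - e^(-7t))/11

Final answer: (e^(4t) - e^(-7t))/11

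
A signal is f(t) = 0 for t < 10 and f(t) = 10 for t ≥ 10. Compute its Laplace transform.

f(t) = 10·u(t-10). L{u(t-10)} = e^(-10s)/s, so L{f(t)} = 10·e^(-10s)/s

Final answer: 10·e^(-10s)/s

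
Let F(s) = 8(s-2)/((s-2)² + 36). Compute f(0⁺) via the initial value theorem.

f(0⁺) = lim_{s→∞} sF(s) = lim_{s→∞} 8s(s-2)/((s-2)² + 36) = 8

Final answer: 8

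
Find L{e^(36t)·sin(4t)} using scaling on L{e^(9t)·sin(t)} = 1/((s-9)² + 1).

Scaling with a=4: L{e^(36t)·sin(4t)} = (1/4) · 1/((s/4-9)² + 1). Simplifying: 4/((s-36)² + 16)

Final answer: 4/((s-36)² + 16)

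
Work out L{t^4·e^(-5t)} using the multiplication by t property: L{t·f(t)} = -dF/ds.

Using L{t^n·e^(at)} = n!/(s-a)^(n+1), L{t^4·e^(-5t)} = 24/(s+5)^5

Final answer: 24/(s+5)^5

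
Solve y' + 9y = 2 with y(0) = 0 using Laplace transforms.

sY + 9Y = 2/s. Y = 2/(s(s+9)). Partial fractions: Y = 2/9/s - 2/9/(s+9)

Final answer: y(t) = 2/9(1 - e^(-9t))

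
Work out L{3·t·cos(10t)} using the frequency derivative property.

L{cos(10t)} = s/(s² + 100). Derivative: d/ds[s/(s² + 100)] = [(s² + 100) - s·2s]/(s² + 100)² = (100 - s²)/(s² + 100)². So L{t·cos(10t)} = -F'(s) = (s² - 100)/(s² + 100)². Then L{3·t·cos(10t)} = 3·(s² - 100)/(s² + 100)²

Final answer: 3·(s² - 100)/(s² + 100)²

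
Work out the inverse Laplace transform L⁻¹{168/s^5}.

L⁻¹{n!/s^(n+1)} = t^n with n=4. So L⁻¹{24/s^5} = t^4, and L⁻¹{168/s^5} = (168/24)·t^4 = 7·t^4

Final answer: 7·t^4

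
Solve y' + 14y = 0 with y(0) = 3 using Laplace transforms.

L{y'} + 14L{y} = 0. sY - 3 + 14Y = 0. Y(s+14) = 3. Y = 3/(s+14)

Final answer: y(t) = 3e^(-14t)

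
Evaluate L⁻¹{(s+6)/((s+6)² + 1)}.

Using frequency shift: L⁻¹{(s-a)/((s-a)² + b²)} = e^(at)cos(bt). Here a=-6, b=1

Final answer: e^(-6t)·cos(t)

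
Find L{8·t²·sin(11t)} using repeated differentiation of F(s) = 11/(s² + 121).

F(s) = 11/(s² + 121). F'(s) = -22s/(s² + 121)². F''(s) = -22(121 - 3s²)/(s² + 121)³ = (66s² - 2662)/(s² + 121)³. So L{t²·sin(11t)} = (-1)² F''(s) = (66s² - 2662)/(s² + 121)³. Then L{8·t²·sin(11t)} = 8·(66s² - 2662)/(s² + 121)³ = (528s² - 21296)/(s² + 121)³

Final answer: (528s² - 21296)/(s² + 121)³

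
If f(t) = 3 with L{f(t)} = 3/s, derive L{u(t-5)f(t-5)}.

Time shift theorem: L{u(t-a)f(t-a)} = e^(-as)F(s). Here a=5, F(s) = 3/s, so L{u(t-5)f(t-5)} = e^(-5s)·3/s

Final answer: e^(-5s)·3/s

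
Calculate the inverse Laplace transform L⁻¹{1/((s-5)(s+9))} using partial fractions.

Decompose: A/(s-5) + B/(s+9). A = 1/14, B = -1/14. f(t) = (e^(5t) - e^(-9t))/14

Final answer: (e^(5t) - e^(-9t))/14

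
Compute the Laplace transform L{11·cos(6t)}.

L{cos(ωt)} = s/(s² + ω²), so L{cos(6t)} = s/(s² + 36). Then L{11·cos(6t)} = 11·s/(s² + 36) = 11s/(s² + 36)

Final answer: 11s/(s² + 36)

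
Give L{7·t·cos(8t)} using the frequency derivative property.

L{cos(8t)} = s/(s² + 64). Derivative: d/ds[s/(s² + 64)] = [(s² + 64) - s·2s]/(s² + 64)² = (64 - s²)/(s² + 64)². So L{t·cos(8t)} = -F'(s) = (s² - 64)/(s² + 64)². Then L{7·t·cos(8t)} = 7·(s² - 64)/(s² + 64)²

Final answer: 7·(s² - 64)/(s² + 64)²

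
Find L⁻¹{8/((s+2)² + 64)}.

Form: b/((s-a)² + b²) → e^(at)sin(bt). With a=-2, b=8

Final answer: e^(-2t)·sin(8t)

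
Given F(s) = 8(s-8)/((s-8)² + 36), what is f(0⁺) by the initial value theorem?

f(0⁺) = lim_{s→∞} sF(s) = lim_{s→∞} 8s(s-8)/((s-8)² + 36) = 8

Final answer: 8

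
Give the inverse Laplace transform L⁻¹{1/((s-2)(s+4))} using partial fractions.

Decompose: A/(s-2) + B/(s+4). A = 1/6, B = -1/6. f(t) = (e^(2t) - e^(-4t))/6

Final answer: (e^(2t) - e^(-4t))/6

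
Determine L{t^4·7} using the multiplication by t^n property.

L{7} = 7/s. d^1/ds^1[1/s] = -1/s². d^2/ds^2[1/s] = 2/s^3. d^3/ds^3[1/s] = -6/s^4. d^4/ds^4[1/s] = 24/s^5. So L{t^4} = (-1)^{4}·24/s^5 = 24/s^5. Then L{t^4·7} = 7·24/s^5 = 168/s^5

Final answer: 168/s^5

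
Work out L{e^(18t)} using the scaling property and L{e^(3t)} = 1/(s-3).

Using L{f(at)} = (1/a)F(s/a) with a=6 and f(t) = e^(3t): L{e^(18t)} = (1/6) · 1/((s/6)-3) = (1/6) · 6/(s-18) = 1/(s-18)

Final answer: 1/(s-18)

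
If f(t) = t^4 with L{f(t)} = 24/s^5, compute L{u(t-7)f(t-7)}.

Time shift theorem: L{u(t-a)f(t-a)} = e^(-as)F(s). Here a=7, F(s) = 24/s^5, so L{u(t-7)f(t-7)} = e^(-7s)·24/s^5

Final answer: e^(-7s)·24/s^5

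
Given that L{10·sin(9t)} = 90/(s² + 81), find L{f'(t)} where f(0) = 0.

L{f'(t)} = s·F(s) - f(0) = s·90/(s² + 81) - 0 = 90s/(s² + 81)

Final answer: 90s/(s² + 81)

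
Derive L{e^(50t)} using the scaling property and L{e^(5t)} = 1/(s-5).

Using L{f(at)} = (1/a)F(s/a) with a=10 and f(t) = e^(5t): L{e^(50t)} = (1/10) · 1/((s/10)-5) = (1/10) · 10/(s-50) = 1/(s-50)

Final answer: 1/(s-50)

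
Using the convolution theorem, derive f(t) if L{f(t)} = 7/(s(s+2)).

7/(s(s+2)) = (7/s)·(1/(s+2)) = L{7}·L{e^(-2t)}. By convolution, f(t) = 7*e^(-2t) = ∫₀ᵗ 7·e^(-2τ) dτ = 7·(1 - e^(-2t))/2

Final answer: 7·(1 - e^(-2t))/2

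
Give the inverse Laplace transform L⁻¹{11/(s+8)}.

L⁻¹{1/(s-a)} = e^(at), so L⁻¹{1/(s+8)} = e^(-8t), and L⁻¹{11/(s+8)} = 11·e^(-8t)

Final answer: 11·e^(-8t)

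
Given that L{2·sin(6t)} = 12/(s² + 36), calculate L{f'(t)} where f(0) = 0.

L{f'(t)} = s·F(s) - f(0) = s·12/(s² + 36) - 0 = 12s/(s² + 36)

Final answer: 12s/(s² + 36)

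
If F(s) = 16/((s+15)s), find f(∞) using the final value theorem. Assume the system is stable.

f(∞) = lim_{s→0} sF(s) = lim_{s→0} 16/(s+15) = 16/15

Final answer: 16/15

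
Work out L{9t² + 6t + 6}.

L{9t² + 6t + 6} = 9·2/s³ + 6/s² + 6/s = 18/s³ + 6/s² + 6/s

Final answer: 18/s³ + 6/s² + 6/s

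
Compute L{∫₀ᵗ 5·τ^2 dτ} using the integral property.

L{∫₀ᵗ f(τ)dτ} = F(s)/s with f(t) = 5t^2. F(s) = 10/s^3, so L{∫₀ᵗ 5·τ^2 dτ} = (10/s^3)/s = 10/s^4. (Check: ∫₀ᵗ 5·τ^2 dτ = 5t^3/3.)

Final answer: 10/s^4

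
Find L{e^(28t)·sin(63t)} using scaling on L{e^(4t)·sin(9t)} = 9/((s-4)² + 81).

Scaling with a=7: L{e^(28t)·sin(63t)} = (1/7) · 9/((s/7-4)² + 81). Simplifying: 63/((s-28)² + 3969)

Final answer: 63/((s-28)² + 3969)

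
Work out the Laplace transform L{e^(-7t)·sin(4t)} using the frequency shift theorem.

Frequency shift: L{e^(at)f(t)} = F(s-a). L{e^(-7t)·sin(4t)} = 4/((s+7)² + 16)

Final answer: 4/((s+7)² + 16)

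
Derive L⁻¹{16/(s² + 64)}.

This is the form c·a/(s² + a²) with a = 8, c = 2. L⁻¹ = 2·sin(8t)

Final answer: 2·sin(8t)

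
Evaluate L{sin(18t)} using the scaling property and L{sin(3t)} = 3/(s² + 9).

Using L{f(at)} = (1/a)F(s/a) with a=6: L{sin(18t)} = (1/6) · 3/((s/6)² + 9) = (1/6) · 3·36/(s² + 324) = 18/(s² + 324)

Final answer: 18/(s² + 324)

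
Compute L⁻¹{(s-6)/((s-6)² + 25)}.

Using frequency shift: L⁻¹{(s-a)/((s-a)² + b²)} = e^(at)cos(bt). Here a=6, b=5

Final answer: e^(6t)·cos(5t)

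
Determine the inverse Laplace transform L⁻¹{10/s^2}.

L⁻¹{n!/s^(n+1)} = t^n with n=1. So L⁻¹{1/s^2} = t, and L⁻¹{10/s^2} = (10/1)·t = 10·t

Final answer: 10·t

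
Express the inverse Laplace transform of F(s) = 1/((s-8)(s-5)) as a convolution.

1/((s-8)(s-5)) = (1/(s-8))·(1/(s-5)) = L{e^(8t)}·L{e^(5t)}. So f(t) = e^(8t)*e^(5t) = ∫₀ᵗ e^(8τ)·e^(5(t-τ)) dτ

Final answer: ∫₀ᵗ e^(8τ)·e^(5(t-τ)) dτ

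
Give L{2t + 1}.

L{2t + 1} = 2·L{t} + L{1} = 2/s² + 1/s

Final answer: 2/s² + 1/s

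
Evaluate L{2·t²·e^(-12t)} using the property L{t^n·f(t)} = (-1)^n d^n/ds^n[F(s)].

L{e^(-12t)} = 1/(s+12). d/ds[1/(s+12)] = -1/(s+12)². d²/ds²[1/(s+12)] = 2/(s+12)³. So L{t²·e^(-12t)} = (-1)² · 2/(s+12)³ = 2/(s+12)³. Then L{2·t²·e^(-12t)} = 2·2/(s+12)³ = 4/(s+12)³

Final answer: 4/(s+12)³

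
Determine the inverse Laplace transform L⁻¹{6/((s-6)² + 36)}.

Using frequency shift, L⁻¹{6/((s-6)² + 36)} = e^(6t)·sin(6t)

Final answer: e^(6t)·sin(6t)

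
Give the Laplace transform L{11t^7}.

L{11t^7} = 11 · L{t^7} = 11 · 5040/s^8 = 55440/s^8

Final answer: 55440/s^8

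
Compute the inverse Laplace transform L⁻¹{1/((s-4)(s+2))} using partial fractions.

Decompose: A/(s-4) + B/(s+2). A = 1/6, B = -1/6. f(t) = (e^(4t) - e^(-2t))/6

Final answer: (e^(4t) - e^(-2t))/6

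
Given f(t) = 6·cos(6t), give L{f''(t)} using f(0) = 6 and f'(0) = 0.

F(s) = 6s/(s² + 36). L{f''(t)} = s²F(s) - sf(0) - f'(0) = 6s³/(s² + 36) - 6s = (6s³ - 6s(s² + 36))/(s² + 36) = -216s/(s² + 36)

Final answer: -216s/(s² + 36)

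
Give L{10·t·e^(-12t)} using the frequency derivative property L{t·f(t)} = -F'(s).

L{e^(-12t)} = 1/(s+12). By frequency derivative: L{t·e^(-12t)} = -d/ds[1/(s+12)] = -(-1)/(s+12)² = 1/(s+12)². Then L{10·t·e^(-12t)} = 10·1/(s+12)² = 10/(s+12)²

Final answer: 10/(s+12)²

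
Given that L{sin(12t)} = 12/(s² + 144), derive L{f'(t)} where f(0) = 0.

L{f'(t)} = s·F(s) - f(0) = s·12/(s² + 144) - 0 = 12s/(s² + 144)

Final answer: 12s/(s² + 144)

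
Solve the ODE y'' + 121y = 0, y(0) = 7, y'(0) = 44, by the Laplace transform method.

L{y''} + 121L{y} = 0. s²Y - 7s - 44 + 121Y = 0. Y(s² + 121) = 7s + 44. Y = (7s + 44)/(s² + 121). Inverting: y(t) = 7cos(11t) + 4sin(11t)

Final answer: y(t) = 7cos(11t) + 4sin(11t)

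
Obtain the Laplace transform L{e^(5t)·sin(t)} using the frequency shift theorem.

Frequency shift: L{e^(at)f(t)} = F(s-a). L{e^(5t)·sin(t)} = 1/((s-5)² + 1)

Final answer: 1/((s-5)² + 1)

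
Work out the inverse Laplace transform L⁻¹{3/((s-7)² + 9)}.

Using frequency shift, L⁻¹{3/((s-7)² + 9)} = e^(7t)·sin(3t)

Final answer: e^(7t)·sin(3t)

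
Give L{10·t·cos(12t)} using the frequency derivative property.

L{cos(12t)} = s/(s² + 144). Derivative: d/ds[s/(s² + 144)] = [(s² + 144) - s·2s]/(s² + 144)² = (144 - s²)/(s² + 144)². So L{t·cos(12t)} = -F'(s) = (s² - 144)/(s² + 144)². Then L{10·t·cos(12t)} = 10·(s² - 144)/(s² + 144)²

Final answer: 10·(s² - 144)/(s² + 144)²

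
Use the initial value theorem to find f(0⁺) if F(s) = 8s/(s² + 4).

f(0⁺) = lim_{s→∞} s·8s/(s² + 4) = lim_{s→∞} 8s²/(s² + 4) = 8

Final answer: 8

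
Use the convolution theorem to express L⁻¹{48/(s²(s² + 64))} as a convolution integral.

48/(s²(s² + 64)) = (1/s²)·(48/(s² + 64)) = L{t}·L{6·sin(8t)}. So f(t) = t*(6·sin(8t)) = ∫₀ᵗ 6τ·sin(8(t-τ)) dτ

Final answer: ∫₀ᵗ 6τ·sin(8(t-τ)) dτ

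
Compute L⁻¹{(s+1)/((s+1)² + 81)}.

Using frequency shift: L⁻¹{(s-a)/((s-a)² + b²)} = e^(at)cos(bt). Here a=-1, b=9

Final answer: e^(-t)·cos(9t)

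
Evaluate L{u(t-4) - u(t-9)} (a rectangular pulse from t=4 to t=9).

L{u(t-a)} = e^(-as)/s. L{u(t-4) - u(t-9)} = (e^(-4s) - e^(-9s))/s

Final answer: (e^(-4s) - e^(-9s))/s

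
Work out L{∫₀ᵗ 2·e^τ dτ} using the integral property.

L{∫₀ᵗ f(τ)dτ} = F(s)/s with F(s) = 2/(s-1), so L{∫₀ᵗ 2·e^τ dτ} = 2/(s(s-1))

Final answer: 2/(s(s-1))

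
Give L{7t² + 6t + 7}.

L{7t² + 6t + 7} = 7·2/s³ + 6/s² + 7/s = 14/s³ + 6/s² + 7/s

Final answer: 14/s³ + 6/s² + 7/s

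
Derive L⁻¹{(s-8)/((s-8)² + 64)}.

Using frequency shift: L⁻¹{(s-a)/((s-a)² + b²)} = e^(at)cos(bt). Here a=8, b=8

Final answer: e^(8t)·cos(8t)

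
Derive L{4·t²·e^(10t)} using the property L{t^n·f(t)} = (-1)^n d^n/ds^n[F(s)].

L{e^(10t)} = 1/(s-10). d/ds[1/(s-10)] = -1/(s-10)². d²/ds²[1/(s-10)] = 2/(s-10)³. So L{t²·e^(10t)} = (-1)² · 2/(s-10)³ = 2/(s-10)³. Then L{4·t²·e^(10t)} = 4·2/(s-10)³ = 8/(s-10)³

Final answer: 8/(s-10)³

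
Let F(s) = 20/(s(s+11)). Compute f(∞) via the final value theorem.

f(∞) = lim_{s→0} s·20/(s(s+11)) = lim_{s→0} 20/(s+11) = 20/11 = 20/11

Final answer: 20/11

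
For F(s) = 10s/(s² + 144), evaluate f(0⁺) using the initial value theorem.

f(0⁺) = lim_{s→∞} s·10s/(s² + 144) = lim_{s→∞} 10s²/(s² + 144) = 10

Final answer: 10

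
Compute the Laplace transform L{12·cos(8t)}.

L{cos(ωt)} = s/(s² + ω²), so L{cos(8t)} = s/(s² + 64). Then L{12·cos(8t)} = 12·s/(s² + 64) = 12s/(s² + 64)

Final answer: 12s/(s² + 64)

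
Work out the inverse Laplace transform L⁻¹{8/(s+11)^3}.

L⁻¹{n!/(s-a)^(n+1)} = t^n·e^(at) with n=2, a=-11. So L⁻¹{2/(s+11)^3} = t^2·e^(-11t), and L⁻¹{8/(s+11)^3} = (8/2)·t^2·e^(-11t) = 4·t^2·e^(-11t)

Final answer: 4·t^2·e^(-11t)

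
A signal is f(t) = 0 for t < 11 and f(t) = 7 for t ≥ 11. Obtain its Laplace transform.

f(t) = 7·u(t-11). L{u(t-11)} = e^(-11s)/s, so L{f(t)} = 7·e^(-11s)/s

Final answer: 7·e^(-11s)/s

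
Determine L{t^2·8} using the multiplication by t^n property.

L{8} = 8/s. d^1/ds^1[1/s] = -1/s². d^2/ds^2[1/s] = 2/s^3. So L{t^2} = (-1)^{2}·2/s^3 = 2/s^3. Then L{t^2·8} = 8·2/s^3 = 16/s^3

Final answer: 16/s^3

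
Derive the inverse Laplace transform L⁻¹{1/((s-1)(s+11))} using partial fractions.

Decompose: A/(s-1) + B/(s+11). A = 1/12, B = -1/12. f(t) = (e^t - e^(-11t))/12

Final answer: (e^t - e^(-11t))/12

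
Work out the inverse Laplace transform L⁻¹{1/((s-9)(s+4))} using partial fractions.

Decompose: A/(s-9) + B/(s+4). A = 1/13, B = -1/13. f(t) = (e^(9t) - e^(-4t))/13

Final answer: (e^(9t) - e^(-4t))/13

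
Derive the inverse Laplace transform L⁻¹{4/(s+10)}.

L⁻¹{1/(s-a)} = e^(at), so L⁻¹{1/(s+10)} = e^(-10t), and L⁻¹{4/(s+10)} = 4·e^(-10t)

Final answer: 4·e^(-10t)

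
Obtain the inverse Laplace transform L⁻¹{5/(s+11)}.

L⁻¹{1/(s-a)} = e^(at), so L⁻¹{1/(s+11)} = e^(-11t), and L⁻¹{5/(s+11)} = 5·e^(-11t)

Final answer: 5·e^(-11t)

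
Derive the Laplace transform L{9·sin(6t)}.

L{sin(ωt)} = ω/(s² + ω²), so L{sin(6t)} = 6/(s² + 36). Then L{9·sin(6t)} = 9·6/(s² + 36) = 54/(s² + 36)

Final answer: 54/(s² + 36)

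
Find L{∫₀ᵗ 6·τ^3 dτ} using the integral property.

L{∫₀ᵗ f(τ)dτ} = F(s)/s with f(t) = 6t^3. F(s) = 36/s^4, so L{∫₀ᵗ 6·τ^3 dτ} = (36/s^4)/s = 36/s^5. (Check: ∫₀ᵗ 6·τ^3 dτ = 6t^4/4.)

Final answer: 36/s^5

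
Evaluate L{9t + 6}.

L{9t + 6} = 9·L{t} + 6·L{1} = 9/s² + 6/s

Final answer: 9/s² + 6/s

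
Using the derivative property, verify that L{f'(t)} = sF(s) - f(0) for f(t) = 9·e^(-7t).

f'(t) = -63e^(-7t). Direct: L{f'(t)} = -63/(s+7). Property: s·9/(s+7) - 9 = (9s - 9(s+7))/(s+7) = -63/(s+7). ✓

Final answer: -63/(s+7)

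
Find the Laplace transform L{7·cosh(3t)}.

L{cosh(ωt)} = s/(s² - ω²), so L{cosh(3t)} = s/(s² - 9). Then L{7·cosh(3t)} = 7·s/(s² - 9) = 7s/(s² - 9)

Final answer: 7s/(s² - 9)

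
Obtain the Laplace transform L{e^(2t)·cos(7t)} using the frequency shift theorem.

Frequency shift: L{e^(at)f(t)} = F(s-a). L{e^(2t)·cos(7t)} = (s-2)/((s-2)² + 49)

Final answer: (s-2)/((s-2)² + 49)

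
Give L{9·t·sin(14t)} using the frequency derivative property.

L{sin(14t)} = 14/(s² + 196). By L{t·f(t)} = -F'(s): -d/ds[14/(s² + 196)] = -(14)·(-2s)/(s² + 196)² = 28s/(s² + 196)². Then L{9·t·sin(14t)} = 9·28s/(s² + 196)² = 252s/(s² + 196)²

Final answer: 252s/(s² + 196)²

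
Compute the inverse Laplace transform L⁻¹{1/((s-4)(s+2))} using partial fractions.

Decompose: A/(s-4) + B/(s+2). A = 1/6, B = -1/6. f(t) = (e^(4t) - e^(-2t))/6

Final answer: (e^(4t) - e^(-2t))/6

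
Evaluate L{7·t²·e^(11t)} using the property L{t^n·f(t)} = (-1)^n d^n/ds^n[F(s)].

L{e^(11t)} = 1/(s-11). d/ds[1/(s-11)] = -1/(s-11)². d²/ds²[1/(s-11)] = 2/(s-11)³. So L{t²·e^(11t)} = (-1)² · 2/(s-11)³ = 2/(s-11)³. Then L{7·t²·e^(11t)} = 7·2/(s-11)³ = 14/(s-11)³

Final answer: 14/(s-11)³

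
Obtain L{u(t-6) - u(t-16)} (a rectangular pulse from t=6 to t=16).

L{u(t-a)} = e^(-as)/s. L{u(t-6) - u(t-16)} = (e^(-6s) - e^(-16s))/s

Final answer: (e^(-6s) - e^(-16s))/s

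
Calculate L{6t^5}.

L{t^n} = n!/s^(n+1). So L{6t^5} = 6·5!/s^6 = 720/s^6

Final answer: 720/s^6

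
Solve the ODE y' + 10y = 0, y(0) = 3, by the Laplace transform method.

L{y'} + 10L{y} = 0. sY - 3 + 10Y = 0. Y(s+10) = 3. Y = 3/(s+10)

Final answer: y(t) = 3e^(-10t)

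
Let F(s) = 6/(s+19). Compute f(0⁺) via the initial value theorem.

f(0⁺) = lim_{s→∞} s·6/(s+19) = lim_{s→∞} 6s/(s+19) = 6

Final answer: 6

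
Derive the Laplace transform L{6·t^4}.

L{t^n} = n!/s^(n+1), so L{t^4} = 24/s^5. Then L{6·t^4} = 6·24/s^5 = 144/s^5

Final answer: 144/s^5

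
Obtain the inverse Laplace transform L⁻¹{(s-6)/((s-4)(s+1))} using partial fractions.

Using partial fractions, f(t) = (-2e^(4t) + 7e^(-t))/5

Final answer: (-2e^(4t) + 7e^(-t))/5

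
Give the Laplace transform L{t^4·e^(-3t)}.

L{t^n·e^(at)} = n!/(s-a)^(n+1), so L{t^4·e^(-3t)} = 24/(s+3)^5

Final answer: 24/(s+3)^5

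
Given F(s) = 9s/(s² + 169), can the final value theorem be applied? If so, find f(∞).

The final value theorem requires all poles of sF(s) in the left half-plane. sF(s) = 9s²/(s² + 169) has poles at s = ±13i (imaginary axis). Theorem does NOT apply (oscillatory system).

Final answer: Not applicable (oscillatory)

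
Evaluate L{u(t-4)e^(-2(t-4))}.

u(t-a)f(t-a) with f(t)=e^(-2t). L{e^(-2t)} = 1/(s+2). By time shift: e^(-4s)/(s+2)

Final answer: e^(-4s)/(s+2)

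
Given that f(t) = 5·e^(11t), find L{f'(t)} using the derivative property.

f(0) = 5, F(s) = 5/(s-11). L{f'(t)} = s·F(s) - f(0) = 5s/(s-11) - 5 = (5s - 5(s-11))/(s-11) = 55/(s-11)

Final answer: 55/(s-11)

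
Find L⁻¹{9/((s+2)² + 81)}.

Form: b/((s-a)² + b²) → e^(at)sin(bt). With a=-2, b=9

Final answer: e^(-2t)·sin(9t)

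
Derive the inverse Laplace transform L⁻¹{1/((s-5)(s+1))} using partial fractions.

Decompose: A/(s-5) + B/(s+1). A = 1/6, B = -1/6. f(t) = (e^(5t) - e^(-t))/6

Final answer: (e^(5t) - e^(-t))/6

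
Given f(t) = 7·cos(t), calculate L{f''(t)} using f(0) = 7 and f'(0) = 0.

F(s) = 7s/(s² + 1). L{f''(t)} = s²F(s) - sf(0) - f'(0) = 7s³/(s² + 1) - 7s = (7s³ - 7s(s² + 1))/(s² + 1) = -7s/(s² + 1)

Final answer: -7s/(s² + 1)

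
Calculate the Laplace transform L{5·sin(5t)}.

L{sin(ωt)} = ω/(s² + ω²), so L{sin(5t)} = 5/(s² + 25). Then L{5·sin(5t)} = 5·5/(s² + 25) = 25/(s² + 25)

Final answer: 25/(s² + 25)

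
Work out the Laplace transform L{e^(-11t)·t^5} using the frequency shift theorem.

L{e^(at)·t^n} = n!/(s-a)^(n+1), so L{e^(-11t)·t^5} = 120/(s+11)^6

Final answer: 120/(s+11)^6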